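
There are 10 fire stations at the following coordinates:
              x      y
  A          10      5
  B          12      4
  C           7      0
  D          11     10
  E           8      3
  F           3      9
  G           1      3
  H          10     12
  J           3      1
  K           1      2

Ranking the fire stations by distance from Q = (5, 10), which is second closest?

Squared Euclidean distances:
|QA|² = (5−10)² + (10−5)² = 25 + 25 = 50
|QB|² = (5−12)² + (10−4)² = 49 + 36 = 85
|QC|² = (5−7)² + (10−0)² = 4 + 100 = 104
|QD|² = (5−11)² + (10−10)² = 36 + 0 = 36
|QE|² = (5−8)² + (10−3)² = 9 + 49 = 58
|QF|² = (5−3)² + (10−9)² = 4 + 1 = 5
|QG|² = (5−1)² + (10−3)² = 16 + 49 = 65
|QH|² = (5−10)² + (10−12)² = 25 + 4 = 29
|QJ|² = (5−3)² + (10−1)² = 4 + 81 = 85
|QK|² = (5−1)² + (10−2)² = 16 + 64 = 80
Sorted ascending: F, H, D, … — the second-nearest is H.

H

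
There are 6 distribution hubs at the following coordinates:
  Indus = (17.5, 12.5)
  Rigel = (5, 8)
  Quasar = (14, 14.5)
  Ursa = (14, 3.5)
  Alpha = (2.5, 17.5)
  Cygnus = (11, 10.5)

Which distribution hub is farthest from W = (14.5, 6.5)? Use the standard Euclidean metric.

Alpha

Compare squared distances (the ordering matches that of the actual distances):
d²(W, Indus) = (14.5−17.5)² + (6.5−12.5)² = 9 + 36 = 45
d²(W, Rigel) = (14.5−5)² + (6.5−8)² = 90.25 + 2.25 = 92.5
d²(W, Quasar) = (14.5−14)² + (6.5−14.5)² = 0.25 + 64 = 64.25
d²(W, Ursa) = (14.5−14)² + (6.5−3.5)² = 0.25 + 9 = 9.25
d²(W, Alpha) = (14.5−2.5)² + (6.5−17.5)² = 144 + 121 = 265
d²(W, Cygnus) = (14.5−11)² + (6.5−10.5)² = 12.25 + 16 = 28.25
The largest is to Alpha.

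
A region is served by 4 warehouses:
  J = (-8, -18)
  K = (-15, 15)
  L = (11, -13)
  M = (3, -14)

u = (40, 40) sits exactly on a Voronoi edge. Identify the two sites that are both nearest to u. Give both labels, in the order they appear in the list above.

K and L

Squared distances from u to each site:
|uJ|² = (40−(-8))² + (40−(-18))² = 2304 + 3364 = 5668
|uK|² = (40−(-15))² + (40−15)² = 3025 + 625 = 3650
|uL|² = (40−11)² + (40−(-13))² = 841 + 2809 = 3650
|uM|² = (40−3)² + (40−(-14))² = 1369 + 2916 = 4285
u is equidistant from K and L (both at squared distance 3650), and every other site is strictly farther — so u lies on the K–L Voronoi edge.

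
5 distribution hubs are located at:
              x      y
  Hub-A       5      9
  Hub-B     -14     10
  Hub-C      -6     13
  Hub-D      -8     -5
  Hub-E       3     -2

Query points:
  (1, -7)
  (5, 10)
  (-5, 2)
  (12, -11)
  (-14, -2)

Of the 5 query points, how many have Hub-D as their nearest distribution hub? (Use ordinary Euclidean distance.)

2

(1, -7) — d² to each: Hub-A:272, Hub-B:514, Hub-C:449, Hub-D:85, Hub-E:29 → nearest is Hub-E
(5, 10) — d² to each: Hub-A:1, Hub-B:361, Hub-C:130, Hub-D:394, Hub-E:148 → nearest is Hub-A
(-5, 2) — d² to each: Hub-A:149, Hub-B:145, Hub-C:122, Hub-D:58, Hub-E:80 → nearest is Hub-D
(12, -11) — d² to each: Hub-A:449, Hub-B:1117, Hub-C:900, Hub-D:436, Hub-E:162 → nearest is Hub-E
(-14, -2) — d² to each: Hub-A:482, Hub-B:144, Hub-C:289, Hub-D:45, Hub-E:289 → nearest is Hub-D
2 of the 5 points have Hub-D as nearest.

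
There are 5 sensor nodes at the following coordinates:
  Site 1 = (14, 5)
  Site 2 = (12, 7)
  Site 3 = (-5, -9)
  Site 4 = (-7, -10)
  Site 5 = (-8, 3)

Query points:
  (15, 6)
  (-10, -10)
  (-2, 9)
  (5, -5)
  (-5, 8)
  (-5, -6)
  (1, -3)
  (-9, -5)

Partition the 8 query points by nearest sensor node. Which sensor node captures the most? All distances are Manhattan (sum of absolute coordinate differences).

(15, 6) — d to each: Site 1:2, Site 2:4, Site 3:35, Site 4:38, Site 5:26 → nearest is Site 1
(-10, -10) — d to each: Site 1:39, Site 2:39, Site 3:6, Site 4:3, Site 5:15 → nearest is Site 4
(-2, 9) — d to each: Site 1:20, Site 2:16, Site 3:21, Site 4:24, Site 5:12 → nearest is Site 5
(5, -5) — d to each: Site 1:19, Site 2:19, Site 3:14, Site 4:17, Site 5:21 → nearest is Site 3
(-5, 8) — d to each: Site 1:22, Site 2:18, Site 3:17, Site 4:20, Site 5:8 → nearest is Site 5
(-5, -6) — d to each: Site 1:30, Site 2:30, Site 3:3, Site 4:6, Site 5:12 → nearest is Site 3
(1, -3) — d to each: Site 1:21, Site 2:21, Site 3:12, Site 4:15, Site 5:15 → nearest is Site 3
(-9, -5) — d to each: Site 1:33, Site 2:33, Site 3:8, Site 4:7, Site 5:9 → nearest is Site 4
Tally — Site 1:1, Site 3:3, Site 4:2, Site 5:2. Site 3 captures the most (3).

Site 3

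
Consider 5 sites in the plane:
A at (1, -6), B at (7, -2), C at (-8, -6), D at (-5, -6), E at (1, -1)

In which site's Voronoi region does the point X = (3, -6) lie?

Since √ is increasing, it suffices to compare squared distances:
|XA|² = (3−1)² + (-6−(-6))² = 4 + 0 = 4
|XB|² = (3−7)² + (-6−(-2))² = 16 + 16 = 32
|XC|² = (3−(-8))² + (-6−(-6))² = 121 + 0 = 121
|XD|² = (3−(-5))² + (-6−(-6))² = 64 + 0 = 64
|XE|² = (3−1)² + (-6−(-1))² = 4 + 25 = 29
Minimum is at A.

A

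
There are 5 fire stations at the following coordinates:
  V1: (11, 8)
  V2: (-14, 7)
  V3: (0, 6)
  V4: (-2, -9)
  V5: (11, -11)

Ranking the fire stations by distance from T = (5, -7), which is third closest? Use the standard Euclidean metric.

V3

Since √ is increasing, it suffices to compare squared distances:
|TV1|² = 36 + 225 = 261
|TV2|² = 361 + 196 = 557
|TV3|² = 25 + 169 = 194
|TV4|² = 49 + 4 = 53
|TV5|² = 36 + 16 = 52
Sorted ascending: V5, V4, V3, V1, … — the third-nearest is V3.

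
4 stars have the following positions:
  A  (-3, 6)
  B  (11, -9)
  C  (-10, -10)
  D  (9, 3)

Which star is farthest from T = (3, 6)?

C

Compare squared distances (the ordering matches that of the actual distances):
|TA|² = (3−(-3))² + (6−6)² = 36 + 0 = 36
|TB|² = (3−11)² + (6−(-9))² = 64 + 225 = 289
|TC|² = (3−(-10))² + (6−(-10))² = 169 + 256 = 425
|TD|² = (3−9)² + (6−3)² = 36 + 9 = 45
The largest is to C.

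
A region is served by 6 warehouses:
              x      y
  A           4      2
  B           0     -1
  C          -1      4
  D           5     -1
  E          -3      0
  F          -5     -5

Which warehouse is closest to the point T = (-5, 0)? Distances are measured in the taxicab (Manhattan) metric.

E

d(T,A) = |-5−4| + |0−2| = 9 + 2 = 11
d(T,B) = |-5−0| + |0−(-1)| = 5 + 1 = 6
d(T,C) = |-5−(-1)| + |0−4| = 4 + 4 = 8
d(T,D) = |-5−5| + |0−(-1)| = 10 + 1 = 11
d(T,E) = |-5−(-3)| + |0−0| = 2 + 0 = 2
d(T,F) = |-5−(-5)| + |0−(-5)| = 0 + 5 = 5
E is nearest.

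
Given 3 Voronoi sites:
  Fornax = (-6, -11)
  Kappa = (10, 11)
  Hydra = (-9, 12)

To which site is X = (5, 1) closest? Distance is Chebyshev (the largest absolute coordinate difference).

d(X, Fornax) = max(11, 12) = 12
d(X, Kappa) = max(5, 10) = 10
d(X, Hydra) = max(14, 11) = 14
The smallest is to Kappa, so X lies in the Voronoi region of Kappa.

Kappa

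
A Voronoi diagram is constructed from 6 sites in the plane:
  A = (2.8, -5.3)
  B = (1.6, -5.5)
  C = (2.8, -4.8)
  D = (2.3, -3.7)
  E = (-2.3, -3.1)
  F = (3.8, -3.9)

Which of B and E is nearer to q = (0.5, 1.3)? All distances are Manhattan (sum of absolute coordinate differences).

E

d(q,B) = |0.5−1.6| + |1.3−(-5.5)| = 1.1 + 6.8 = 7.9
d(q,E) = |0.5−(-2.3)| + |1.3−(-3.1)| = 2.8 + 4.4 = 7.2
7.9 > 7.2, so E is closer.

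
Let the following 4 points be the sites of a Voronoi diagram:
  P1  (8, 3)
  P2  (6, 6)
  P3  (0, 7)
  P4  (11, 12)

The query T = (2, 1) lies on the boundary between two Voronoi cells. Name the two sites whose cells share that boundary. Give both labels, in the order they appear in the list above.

Squared distances from T to each site:
|TP1|² = (2−8)² + (1−3)² = 36 + 4 = 40
|TP2|² = (2−6)² + (1−6)² = 16 + 25 = 41
|TP3|² = (2−0)² + (1−7)² = 4 + 36 = 40
|TP4|² = (2−11)² + (1−12)² = 81 + 121 = 202
T is equidistant from P1 and P3 (both at squared distance 40), and every other site is strictly farther — so T lies on the P1–P3 Voronoi edge.

P1 and P3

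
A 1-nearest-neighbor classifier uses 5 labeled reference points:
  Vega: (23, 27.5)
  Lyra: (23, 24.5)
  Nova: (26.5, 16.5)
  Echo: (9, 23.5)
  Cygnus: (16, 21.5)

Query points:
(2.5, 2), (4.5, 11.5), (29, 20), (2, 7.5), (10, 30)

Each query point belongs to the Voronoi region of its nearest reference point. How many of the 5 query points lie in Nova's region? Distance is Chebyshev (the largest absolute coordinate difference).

(2.5, 2) — d to each: Vega:25.5, Lyra:22.5, Nova:24, Echo:21.5, Cygnus:19.5 → nearest is Cygnus
(4.5, 11.5) — d to each: Vega:18.5, Lyra:18.5, Nova:22, Echo:12, Cygnus:11.5 → nearest is Cygnus
(29, 20) — d to each: Vega:7.5, Lyra:6, Nova:3.5, Echo:20, Cygnus:13 → nearest is Nova
(2, 7.5) — d to each: Vega:21, Lyra:21, Nova:24.5, Echo:16, Cygnus:14 → nearest is Cygnus
(10, 30) — d to each: Vega:13, Lyra:13, Nova:16.5, Echo:6.5, Cygnus:8.5 → nearest is Echo
1 of the 5 points has Nova as nearest.

1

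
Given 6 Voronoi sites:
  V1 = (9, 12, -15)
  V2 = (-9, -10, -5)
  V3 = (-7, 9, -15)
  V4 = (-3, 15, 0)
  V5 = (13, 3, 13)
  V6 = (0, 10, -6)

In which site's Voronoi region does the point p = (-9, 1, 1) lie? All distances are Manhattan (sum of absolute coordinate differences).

V2

d(p,V1) = |-9−9| + |1−12| + |1−(-15)| = 18 + 11 + 16 = 45
d(p,V2) = |-9−(-9)| + |1−(-10)| + |1−(-5)| = 0 + 11 + 6 = 17
d(p,V3) = |-9−(-7)| + |1−9| + |1−(-15)| = 2 + 8 + 16 = 26
d(p,V4) = |-9−(-3)| + |1−15| + |1−0| = 6 + 14 + 1 = 21
d(p,V5) = |-9−13| + |1−3| + |1−13| = 22 + 2 + 12 = 36
d(p,V6) = |-9−0| + |1−10| + |1−(-6)| = 9 + 9 + 7 = 25
V2 is nearest.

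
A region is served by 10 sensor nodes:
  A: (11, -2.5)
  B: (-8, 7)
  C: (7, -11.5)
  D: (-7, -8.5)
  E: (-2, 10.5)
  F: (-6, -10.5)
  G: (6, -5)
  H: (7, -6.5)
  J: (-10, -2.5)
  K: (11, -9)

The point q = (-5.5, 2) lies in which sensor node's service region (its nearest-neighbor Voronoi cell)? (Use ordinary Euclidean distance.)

B

Squared Euclidean distances:
|qA|² = (-5.5−11)² + (2−(-2.5))² = 272.25 + 20.25 = 292.5
|qB|² = (-5.5−(-8))² + (2−7)² = 6.25 + 25 = 31.25
|qC|² = (-5.5−7)² + (2−(-11.5))² = 156.25 + 182.25 = 338.5
|qD|² = (-5.5−(-7))² + (2−(-8.5))² = 2.25 + 110.25 = 112.5
|qE|² = (-5.5−(-2))² + (2−10.5)² = 12.25 + 72.25 = 84.5
|qF|² = (-5.5−(-6))² + (2−(-10.5))² = 0.25 + 156.25 = 156.5
|qG|² = (-5.5−6)² + (2−(-5))² = 132.25 + 49 = 181.25
|qH|² = (-5.5−7)² + (2−(-6.5))² = 156.25 + 72.25 = 228.5
|qJ|² = (-5.5−(-10))² + (2−(-2.5))² = 20.25 + 20.25 = 40.5
|qK|² = (-5.5−11)² + (2−(-9))² = 272.25 + 121 = 393.25
Minimum is at B.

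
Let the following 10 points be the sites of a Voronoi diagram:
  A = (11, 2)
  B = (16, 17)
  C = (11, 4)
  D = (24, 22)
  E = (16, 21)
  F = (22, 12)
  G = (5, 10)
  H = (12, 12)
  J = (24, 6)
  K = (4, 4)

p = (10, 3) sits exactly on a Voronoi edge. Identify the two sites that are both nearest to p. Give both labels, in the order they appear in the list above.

Squared distances from p to each site:
|pA|² = 1 + 1 = 2
|pB|² = 36 + 196 = 232
|pC|² = 1 + 1 = 2
|pD|² = 196 + 361 = 557
|pE|² = 36 + 324 = 360
|pF|² = 144 + 81 = 225
|pG|² = 25 + 49 = 74
|pH|² = 4 + 81 = 85
|pJ|² = 196 + 9 = 205
|pK|² = 36 + 1 = 37
p is equidistant from A and C (both at squared distance 2), and every other site is strictly farther — so p lies on the A–C Voronoi edge.

A and C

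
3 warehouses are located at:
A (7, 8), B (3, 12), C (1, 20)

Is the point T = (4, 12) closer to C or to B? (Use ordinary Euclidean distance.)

B

Compare squared distances:
|TC|² = (4−1)² + (12−20)² = 9 + 64 = 73
|TB|² = (4−3)² + (12−12)² = 1 + 0 = 1
73 > 1, so B is closer.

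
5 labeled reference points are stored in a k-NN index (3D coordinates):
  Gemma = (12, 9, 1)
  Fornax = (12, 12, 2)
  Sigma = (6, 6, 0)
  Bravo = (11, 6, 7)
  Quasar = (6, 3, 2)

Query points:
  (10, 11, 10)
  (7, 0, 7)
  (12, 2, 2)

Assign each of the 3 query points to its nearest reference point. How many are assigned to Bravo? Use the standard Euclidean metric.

1

(10, 11, 10) — d² to each: Gemma:89, Fornax:69, Sigma:141, Bravo:35, Quasar:144 → nearest is Bravo
(7, 0, 7) — d² to each: Gemma:142, Fornax:194, Sigma:86, Bravo:52, Quasar:35 → nearest is Quasar
(12, 2, 2) — d² to each: Gemma:50, Fornax:100, Sigma:56, Bravo:42, Quasar:37 → nearest is Quasar
1 of the 3 points has Bravo as nearest.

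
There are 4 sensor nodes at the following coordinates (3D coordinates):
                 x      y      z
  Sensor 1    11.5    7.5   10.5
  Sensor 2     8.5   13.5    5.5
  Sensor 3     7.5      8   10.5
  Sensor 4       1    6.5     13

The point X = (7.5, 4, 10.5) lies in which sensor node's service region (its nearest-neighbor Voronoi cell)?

Since √ is increasing, it suffices to compare squared distances:
d²(X, Sensor 1) = (7.5−11.5)² + (4−7.5)² + (10.5−10.5)² = 16 + 12.25 + 0 = 28.25
d²(X, Sensor 2) = (7.5−8.5)² + (4−13.5)² + (10.5−5.5)² = 1 + 90.25 + 25 = 116.25
d²(X, Sensor 3) = (7.5−7.5)² + (4−8)² + (10.5−10.5)² = 0 + 16 + 0 = 16
d²(X, Sensor 4) = (7.5−1)² + (4−6.5)² + (10.5−13)² = 42.25 + 6.25 + 6.25 = 54.75
The smallest is to Sensor 3, so X lies in the Voronoi region of Sensor 3.

Sensor 3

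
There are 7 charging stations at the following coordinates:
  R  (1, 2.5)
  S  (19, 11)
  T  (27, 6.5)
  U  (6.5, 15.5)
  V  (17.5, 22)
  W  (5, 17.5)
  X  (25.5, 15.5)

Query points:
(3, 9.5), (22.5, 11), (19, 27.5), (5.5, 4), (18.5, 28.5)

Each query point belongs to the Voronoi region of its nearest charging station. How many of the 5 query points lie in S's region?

(3, 9.5) — d² to each: R:53, S:258.25, T:585, U:48.25, V:366.5, W:68, X:542.25 → nearest is U
(22.5, 11) — d² to each: R:534.5, S:12.25, T:40.5, U:276.25, V:146, W:348.5, X:29.25 → nearest is S
(19, 27.5) — d² to each: R:949, S:272.25, T:505, U:300.25, V:32.5, W:296, X:186.25 → nearest is V
(5.5, 4) — d² to each: R:22.5, S:231.25, T:468.5, U:133.25, V:468, W:182.5, X:532.25 → nearest is R
(18.5, 28.5) — d² to each: R:982.25, S:306.5, T:556.25, U:313, V:43.25, W:303.25, X:218 → nearest is V
1 of the 5 points has S as nearest.

1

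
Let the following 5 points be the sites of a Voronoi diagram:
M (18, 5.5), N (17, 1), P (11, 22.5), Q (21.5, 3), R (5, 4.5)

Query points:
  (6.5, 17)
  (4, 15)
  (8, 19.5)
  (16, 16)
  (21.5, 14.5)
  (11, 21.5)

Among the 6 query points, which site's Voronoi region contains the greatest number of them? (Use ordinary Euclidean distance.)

(6.5, 17) — d² to each: M:264.5, N:366.25, P:50.5, Q:421, R:158.5 → nearest is P
(4, 15) — d² to each: M:286.25, N:365, P:105.25, Q:450.25, R:111.25 → nearest is P
(8, 19.5) — d² to each: M:296, N:423.25, P:18, Q:454.5, R:234 → nearest is P
(16, 16) — d² to each: M:114.25, N:226, P:67.25, Q:199.25, R:253.25 → nearest is P
(21.5, 14.5) — d² to each: M:93.25, N:202.5, P:174.25, Q:132.25, R:372.25 → nearest is M
(11, 21.5) — d² to each: M:305, N:456.25, P:1, Q:452.5, R:325 → nearest is P
Tally — M:1, P:5. P captures the most (5).

P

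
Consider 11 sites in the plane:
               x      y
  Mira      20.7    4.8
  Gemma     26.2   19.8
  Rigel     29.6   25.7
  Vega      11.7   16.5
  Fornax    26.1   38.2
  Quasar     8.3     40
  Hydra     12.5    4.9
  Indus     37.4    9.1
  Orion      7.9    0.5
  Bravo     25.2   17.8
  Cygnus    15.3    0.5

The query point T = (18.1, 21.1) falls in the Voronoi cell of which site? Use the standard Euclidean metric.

Bravo

Compare squared distances (the ordering matches that of the actual distances):
d²(T, Mira) = (18.1−20.7)² + (21.1−4.8)² = 6.76 + 265.69 = 272.45
d²(T, Gemma) = (18.1−26.2)² + (21.1−19.8)² = 65.61 + 1.69 = 67.3
d²(T, Rigel) = (18.1−29.6)² + (21.1−25.7)² = 132.25 + 21.16 = 153.41
d²(T, Vega) = (18.1−11.7)² + (21.1−16.5)² = 40.96 + 21.16 = 62.12
d²(T, Fornax) = (18.1−26.1)² + (21.1−38.2)² = 64 + 292.41 = 356.41
d²(T, Quasar) = (18.1−8.3)² + (21.1−40)² = 96.04 + 357.21 = 453.25
d²(T, Hydra) = (18.1−12.5)² + (21.1−4.9)² = 31.36 + 262.44 = 293.8
d²(T, Indus) = (18.1−37.4)² + (21.1−9.1)² = 372.49 + 144 = 516.49
d²(T, Orion) = (18.1−7.9)² + (21.1−0.5)² = 104.04 + 424.36 = 528.4
d²(T, Bravo) = (18.1−25.2)² + (21.1−17.8)² = 50.41 + 10.89 = 61.3
d²(T, Cygnus) = (18.1−15.3)² + (21.1−0.5)² = 7.84 + 424.36 = 432.2
Bravo is nearest.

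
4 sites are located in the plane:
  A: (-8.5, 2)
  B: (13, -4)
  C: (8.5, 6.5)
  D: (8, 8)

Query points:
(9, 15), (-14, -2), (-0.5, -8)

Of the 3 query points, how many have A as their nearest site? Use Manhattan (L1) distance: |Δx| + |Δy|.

1

(9, 15) — d to each: A:30.5, B:23, C:9, D:8 → nearest is D
(-14, -2) — d to each: A:9.5, B:29, C:31, D:32 → nearest is A
(-0.5, -8) — d to each: A:18, B:17.5, C:23.5, D:24.5 → nearest is B
1 of the 3 points has A as nearest.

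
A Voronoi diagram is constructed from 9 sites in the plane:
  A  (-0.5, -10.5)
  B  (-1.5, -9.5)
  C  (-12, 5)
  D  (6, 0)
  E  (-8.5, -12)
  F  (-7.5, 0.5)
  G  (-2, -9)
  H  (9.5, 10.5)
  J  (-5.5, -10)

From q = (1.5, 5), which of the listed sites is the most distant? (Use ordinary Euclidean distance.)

E

Since √ is increasing, it suffices to compare squared distances:
|qA|² = 4 + 240.25 = 244.25
|qB|² = 9 + 210.25 = 219.25
|qC|² = 182.25 + 0 = 182.25
|qD|² = 20.25 + 25 = 45.25
|qE|² = 100 + 289 = 389
|qF|² = 81 + 20.25 = 101.25
|qG|² = 12.25 + 196 = 208.25
|qH|² = 64 + 30.25 = 94.25
|qJ|² = 49 + 225 = 274
The largest is to E.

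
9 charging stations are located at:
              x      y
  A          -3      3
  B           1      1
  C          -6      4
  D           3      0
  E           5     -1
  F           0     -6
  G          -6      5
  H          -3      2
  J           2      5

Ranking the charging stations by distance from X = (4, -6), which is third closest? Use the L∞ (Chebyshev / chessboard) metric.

d(X,A) = max(7, 9) = 9
d(X,B) = max(3, 7) = 7
d(X,C) = max(10, 10) = 10
d(X,D) = max(1, 6) = 6
d(X,E) = max(1, 5) = 5
d(X,F) = max(4, 0) = 4
d(X,G) = max(10, 11) = 11
d(X,H) = max(7, 8) = 8
d(X,J) = max(2, 11) = 11
Sorted ascending: F, E, D, B, … — the third-nearest is D.

D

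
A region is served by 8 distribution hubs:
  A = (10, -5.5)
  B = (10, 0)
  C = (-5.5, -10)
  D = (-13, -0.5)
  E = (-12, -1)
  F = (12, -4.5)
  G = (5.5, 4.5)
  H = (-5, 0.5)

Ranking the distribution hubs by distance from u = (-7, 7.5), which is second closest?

E

Since √ is increasing, it suffices to compare squared distances:
|uA|² = 289 + 169 = 458
|uB|² = 289 + 56.25 = 345.25
|uC|² = 2.25 + 306.25 = 308.5
|uD|² = 36 + 64 = 100
|uE|² = 25 + 72.25 = 97.25
|uF|² = 361 + 144 = 505
|uG|² = 156.25 + 9 = 165.25
|uH|² = 4 + 49 = 53
Sorted ascending: H, E, D, … — the second-nearest is E.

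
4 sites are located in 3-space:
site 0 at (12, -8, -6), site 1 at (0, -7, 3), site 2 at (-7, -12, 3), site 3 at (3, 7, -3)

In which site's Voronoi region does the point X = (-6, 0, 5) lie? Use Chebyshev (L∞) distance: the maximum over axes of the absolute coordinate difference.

site 1

d(X, site 0) = max(18, 8, 11) = 18
d(X, site 1) = max(6, 7, 2) = 7
d(X, site 2) = max(1, 12, 2) = 12
d(X, site 3) = max(9, 7, 8) = 9
Minimum is at site 1.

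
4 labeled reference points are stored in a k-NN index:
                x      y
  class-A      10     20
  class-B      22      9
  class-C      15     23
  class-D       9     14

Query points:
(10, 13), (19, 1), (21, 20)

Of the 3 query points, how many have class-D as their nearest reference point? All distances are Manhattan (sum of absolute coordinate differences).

1

(10, 13) — d to each: class-A:7, class-B:16, class-C:15, class-D:2 → nearest is class-D
(19, 1) — d to each: class-A:28, class-B:11, class-C:26, class-D:23 → nearest is class-B
(21, 20) — d to each: class-A:11, class-B:12, class-C:9, class-D:18 → nearest is class-C
1 of the 3 points has class-D as nearest.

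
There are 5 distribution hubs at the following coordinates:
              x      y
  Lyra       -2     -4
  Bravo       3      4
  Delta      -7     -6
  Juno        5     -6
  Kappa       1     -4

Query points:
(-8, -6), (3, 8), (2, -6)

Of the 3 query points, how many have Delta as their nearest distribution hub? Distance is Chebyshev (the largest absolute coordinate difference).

(-8, -6) — d to each: Lyra:6, Bravo:11, Delta:1, Juno:13, Kappa:9 → nearest is Delta
(3, 8) — d to each: Lyra:12, Bravo:4, Delta:14, Juno:14, Kappa:12 → nearest is Bravo
(2, -6) — d to each: Lyra:4, Bravo:10, Delta:9, Juno:3, Kappa:2 → nearest is Kappa
1 of the 3 points has Delta as nearest.

1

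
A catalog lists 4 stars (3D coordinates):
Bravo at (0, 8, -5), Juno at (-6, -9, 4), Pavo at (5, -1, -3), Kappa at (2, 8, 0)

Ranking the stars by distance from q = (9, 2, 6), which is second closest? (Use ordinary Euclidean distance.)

Kappa

Squared Euclidean distances:
d²(q, Bravo) = (9−0)² + (2−8)² + (6−(-5))² = 81 + 36 + 121 = 238
d²(q, Juno) = (9−(-6))² + (2−(-9))² + (6−4)² = 225 + 121 + 4 = 350
d²(q, Pavo) = (9−5)² + (2−(-1))² + (6−(-3))² = 16 + 9 + 81 = 106
d²(q, Kappa) = (9−2)² + (2−8)² + (6−0)² = 49 + 36 + 36 = 121
Sorted ascending: Pavo, Kappa, Bravo, … — the second-nearest is Kappa.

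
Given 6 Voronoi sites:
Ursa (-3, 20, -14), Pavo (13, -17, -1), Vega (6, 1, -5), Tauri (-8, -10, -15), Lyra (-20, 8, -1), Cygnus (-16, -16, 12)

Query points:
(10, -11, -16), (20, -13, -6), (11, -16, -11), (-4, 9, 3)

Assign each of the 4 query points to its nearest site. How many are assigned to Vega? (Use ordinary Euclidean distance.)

(10, -11, -16) — d² to each: Ursa:1134, Pavo:270, Vega:281, Tauri:326, Lyra:1486, Cygnus:1485 → nearest is Pavo
(20, -13, -6) — d² to each: Ursa:1682, Pavo:90, Vega:393, Tauri:874, Lyra:2066, Cygnus:1629 → nearest is Pavo
(11, -16, -11) — d² to each: Ursa:1501, Pavo:105, Vega:350, Tauri:413, Lyra:1637, Cygnus:1258 → nearest is Pavo
(-4, 9, 3) — d² to each: Ursa:411, Pavo:981, Vega:228, Tauri:701, Lyra:273, Cygnus:850 → nearest is Vega
1 of the 4 points has Vega as nearest.

1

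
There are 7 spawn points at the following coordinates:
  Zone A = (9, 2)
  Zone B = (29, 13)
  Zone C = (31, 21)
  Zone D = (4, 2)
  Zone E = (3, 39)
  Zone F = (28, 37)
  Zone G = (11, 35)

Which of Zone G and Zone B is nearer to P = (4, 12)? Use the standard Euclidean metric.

Zone G

Compare squared distances:
d²(P, Zone G) = (4−11)² + (12−35)² = 49 + 529 = 578
d²(P, Zone B) = (4−29)² + (12−13)² = 625 + 1 = 626
578 < 626, so Zone G is closer.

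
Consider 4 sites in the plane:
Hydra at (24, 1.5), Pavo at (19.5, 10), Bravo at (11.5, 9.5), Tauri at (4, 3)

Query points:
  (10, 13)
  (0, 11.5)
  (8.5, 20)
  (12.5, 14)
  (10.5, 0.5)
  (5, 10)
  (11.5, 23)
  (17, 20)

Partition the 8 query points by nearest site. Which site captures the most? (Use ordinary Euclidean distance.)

(10, 13) — d² to each: Hydra:328.25, Pavo:99.25, Bravo:14.5, Tauri:136 → nearest is Bravo
(0, 11.5) — d² to each: Hydra:676, Pavo:382.5, Bravo:136.25, Tauri:88.25 → nearest is Tauri
(8.5, 20) — d² to each: Hydra:582.5, Pavo:221, Bravo:119.25, Tauri:309.25 → nearest is Bravo
(12.5, 14) — d² to each: Hydra:288.5, Pavo:65, Bravo:21.25, Tauri:193.25 → nearest is Bravo
(10.5, 0.5) — d² to each: Hydra:183.25, Pavo:171.25, Bravo:82, Tauri:48.5 → nearest is Tauri
(5, 10) — d² to each: Hydra:433.25, Pavo:210.25, Bravo:42.5, Tauri:50 → nearest is Bravo
(11.5, 23) — d² to each: Hydra:618.5, Pavo:233, Bravo:182.25, Tauri:456.25 → nearest is Bravo
(17, 20) — d² to each: Hydra:391.25, Pavo:106.25, Bravo:140.5, Tauri:458 → nearest is Pavo
Tally — Pavo:1, Bravo:5, Tauri:2. Bravo captures the most (5).

Bravo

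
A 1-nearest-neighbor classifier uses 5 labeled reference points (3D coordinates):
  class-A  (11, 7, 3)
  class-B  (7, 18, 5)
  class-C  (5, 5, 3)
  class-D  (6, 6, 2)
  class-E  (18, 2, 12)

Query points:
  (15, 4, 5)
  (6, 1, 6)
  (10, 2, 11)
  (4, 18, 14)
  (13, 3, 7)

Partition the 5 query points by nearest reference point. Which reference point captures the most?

(15, 4, 5) — d² to each: class-A:29, class-B:260, class-C:105, class-D:94, class-E:62 → nearest is class-A
(6, 1, 6) — d² to each: class-A:70, class-B:291, class-C:26, class-D:41, class-E:181 → nearest is class-C
(10, 2, 11) — d² to each: class-A:90, class-B:301, class-C:98, class-D:113, class-E:65 → nearest is class-E
(4, 18, 14) — d² to each: class-A:291, class-B:90, class-C:291, class-D:292, class-E:456 → nearest is class-B
(13, 3, 7) — d² to each: class-A:36, class-B:265, class-C:84, class-D:83, class-E:51 → nearest is class-A
Tally — class-A:2, class-B:1, class-C:1, class-E:1. class-A captures the most (2).

class-A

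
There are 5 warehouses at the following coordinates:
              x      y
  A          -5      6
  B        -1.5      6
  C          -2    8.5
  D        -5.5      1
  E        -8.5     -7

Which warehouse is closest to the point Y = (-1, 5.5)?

B

Since √ is increasing, it suffices to compare squared distances:
|YA|² = (-1−(-5))² + (5.5−6)² = 16 + 0.25 = 16.25
|YB|² = (-1−(-1.5))² + (5.5−6)² = 0.25 + 0.25 = 0.5
|YC|² = (-1−(-2))² + (5.5−8.5)² = 1 + 9 = 10
|YD|² = (-1−(-5.5))² + (5.5−1)² = 20.25 + 20.25 = 40.5
|YE|² = (-1−(-8.5))² + (5.5−(-7))² = 56.25 + 156.25 = 212.5
Minimum is at B.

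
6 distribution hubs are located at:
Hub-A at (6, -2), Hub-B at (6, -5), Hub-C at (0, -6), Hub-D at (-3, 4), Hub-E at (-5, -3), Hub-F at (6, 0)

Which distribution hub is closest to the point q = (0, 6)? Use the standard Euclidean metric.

Hub-D

Since √ is increasing, it suffices to compare squared distances:
d²(q, Hub-A) = (0−6)² + (6−(-2))² = 36 + 64 = 100
d²(q, Hub-B) = (0−6)² + (6−(-5))² = 36 + 121 = 157
d²(q, Hub-C) = (0−0)² + (6−(-6))² = 0 + 144 = 144
d²(q, Hub-D) = (0−(-3))² + (6−4)² = 9 + 4 = 13
d²(q, Hub-E) = (0−(-5))² + (6−(-3))² = 25 + 81 = 106
d²(q, Hub-F) = (0−6)² + (6−0)² = 36 + 36 = 72
The smallest is to Hub-D, so q lies in the Voronoi region of Hub-D.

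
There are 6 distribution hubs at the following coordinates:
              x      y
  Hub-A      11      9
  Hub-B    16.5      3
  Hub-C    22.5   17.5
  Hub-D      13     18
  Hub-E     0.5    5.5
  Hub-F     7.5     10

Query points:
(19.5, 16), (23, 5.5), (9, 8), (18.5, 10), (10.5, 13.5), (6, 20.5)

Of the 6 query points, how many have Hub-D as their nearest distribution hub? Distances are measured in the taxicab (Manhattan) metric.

(19.5, 16) — d to each: Hub-A:15.5, Hub-B:16, Hub-C:4.5, Hub-D:8.5, Hub-E:29.5, Hub-F:18 → nearest is Hub-C
(23, 5.5) — d to each: Hub-A:15.5, Hub-B:9, Hub-C:12.5, Hub-D:22.5, Hub-E:22.5, Hub-F:20 → nearest is Hub-B
(9, 8) — d to each: Hub-A:3, Hub-B:12.5, Hub-C:23, Hub-D:14, Hub-E:11, Hub-F:3.5 → nearest is Hub-A
(18.5, 10) — d to each: Hub-A:8.5, Hub-B:9, Hub-C:11.5, Hub-D:13.5, Hub-E:22.5, Hub-F:11 → nearest is Hub-A
(10.5, 13.5) — d to each: Hub-A:5, Hub-B:16.5, Hub-C:16, Hub-D:7, Hub-E:18, Hub-F:6.5 → nearest is Hub-A
(6, 20.5) — d to each: Hub-A:16.5, Hub-B:28, Hub-C:19.5, Hub-D:9.5, Hub-E:20.5, Hub-F:12 → nearest is Hub-D
1 of the 6 points has Hub-D as nearest.

1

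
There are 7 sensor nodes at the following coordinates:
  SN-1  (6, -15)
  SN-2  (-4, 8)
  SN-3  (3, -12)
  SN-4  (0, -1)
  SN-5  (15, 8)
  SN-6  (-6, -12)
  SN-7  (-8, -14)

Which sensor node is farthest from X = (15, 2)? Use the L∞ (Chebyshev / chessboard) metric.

d(X, SN-1) = max(9, 17) = 17
d(X, SN-2) = max(19, 6) = 19
d(X, SN-3) = max(12, 14) = 14
d(X, SN-4) = max(15, 3) = 15
d(X, SN-5) = max(0, 6) = 6
d(X, SN-6) = max(21, 14) = 21
d(X, SN-7) = max(23, 16) = 23
The largest is to SN-7.

SN-7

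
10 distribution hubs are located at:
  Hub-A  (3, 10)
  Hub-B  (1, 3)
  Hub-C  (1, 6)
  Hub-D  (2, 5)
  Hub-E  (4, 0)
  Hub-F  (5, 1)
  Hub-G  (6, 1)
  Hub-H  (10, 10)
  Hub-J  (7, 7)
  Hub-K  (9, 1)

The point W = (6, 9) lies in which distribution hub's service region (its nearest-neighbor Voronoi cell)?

Squared Euclidean distances:
d²(W, Hub-A) = 9 + 1 = 10
d²(W, Hub-B) = 25 + 36 = 61
d²(W, Hub-C) = 25 + 9 = 34
d²(W, Hub-D) = 16 + 16 = 32
d²(W, Hub-E) = 4 + 81 = 85
d²(W, Hub-F) = 1 + 64 = 65
d²(W, Hub-G) = 0 + 64 = 64
d²(W, Hub-H) = 16 + 1 = 17
d²(W, Hub-J) = 1 + 4 = 5
d²(W, Hub-K) = 9 + 64 = 73
Minimum is at Hub-J.

Hub-J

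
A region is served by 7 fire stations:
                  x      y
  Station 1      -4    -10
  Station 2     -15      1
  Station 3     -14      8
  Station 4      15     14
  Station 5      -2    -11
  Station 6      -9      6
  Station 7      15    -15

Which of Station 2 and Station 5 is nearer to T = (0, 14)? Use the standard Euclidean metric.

Compare squared distances:
d²(T, Station 2) = (0−(-15))² + (14−1)² = 225 + 169 = 394
d²(T, Station 5) = (0−(-2))² + (14−(-11))² = 4 + 625 = 629
394 < 629, so Station 2 is closer.

Station 2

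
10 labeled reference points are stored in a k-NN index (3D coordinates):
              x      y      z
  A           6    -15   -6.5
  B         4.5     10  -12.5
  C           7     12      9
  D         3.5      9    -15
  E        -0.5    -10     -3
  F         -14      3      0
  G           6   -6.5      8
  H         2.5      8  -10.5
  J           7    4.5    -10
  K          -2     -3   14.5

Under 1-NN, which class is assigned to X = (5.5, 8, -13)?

B

Squared Euclidean distances:
|XA|² = 0.25 + 529 + 42.25 = 571.5
|XB|² = 1 + 4 + 0.25 = 5.25
|XC|² = 2.25 + 16 + 484 = 502.25
|XD|² = 4 + 1 + 4 = 9
|XE|² = 36 + 324 + 100 = 460
|XF|² = 380.25 + 25 + 169 = 574.25
|XG|² = 0.25 + 210.25 + 441 = 651.5
|XH|² = 9 + 0 + 6.25 = 15.25
|XJ|² = 2.25 + 12.25 + 9 = 23.5
|XK|² = 56.25 + 121 + 756.25 = 933.5
B is nearest.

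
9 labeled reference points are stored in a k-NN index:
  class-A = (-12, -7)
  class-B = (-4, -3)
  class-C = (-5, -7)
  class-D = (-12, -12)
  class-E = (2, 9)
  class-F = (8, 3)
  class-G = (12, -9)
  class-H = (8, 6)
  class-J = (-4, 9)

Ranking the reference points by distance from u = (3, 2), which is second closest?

Since √ is increasing, it suffices to compare squared distances:
d²(u, class-A) = (3−(-12))² + (2−(-7))² = 225 + 81 = 306
d²(u, class-B) = (3−(-4))² + (2−(-3))² = 49 + 25 = 74
d²(u, class-C) = (3−(-5))² + (2−(-7))² = 64 + 81 = 145
d²(u, class-D) = (3−(-12))² + (2−(-12))² = 225 + 196 = 421
d²(u, class-E) = (3−2)² + (2−9)² = 1 + 49 = 50
d²(u, class-F) = (3−8)² + (2−3)² = 25 + 1 = 26
d²(u, class-G) = (3−12)² + (2−(-9))² = 81 + 121 = 202
d²(u, class-H) = (3−8)² + (2−6)² = 25 + 16 = 41
d²(u, class-J) = (3−(-4))² + (2−9)² = 49 + 49 = 98
Sorted ascending: class-F, class-H, class-E, … — the second-nearest is class-H.

class-H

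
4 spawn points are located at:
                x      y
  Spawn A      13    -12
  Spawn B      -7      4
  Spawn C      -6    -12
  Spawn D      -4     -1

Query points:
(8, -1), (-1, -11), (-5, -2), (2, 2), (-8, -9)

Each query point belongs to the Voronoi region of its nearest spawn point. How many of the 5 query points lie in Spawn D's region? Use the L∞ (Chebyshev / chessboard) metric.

2

(8, -1) — d to each: Spawn A:11, Spawn B:15, Spawn C:14, Spawn D:12 → nearest is Spawn A
(-1, -11) — d to each: Spawn A:14, Spawn B:15, Spawn C:5, Spawn D:10 → nearest is Spawn C
(-5, -2) — d to each: Spawn A:18, Spawn B:6, Spawn C:10, Spawn D:1 → nearest is Spawn D
(2, 2) — d to each: Spawn A:14, Spawn B:9, Spawn C:14, Spawn D:6 → nearest is Spawn D
(-8, -9) — d to each: Spawn A:21, Spawn B:13, Spawn C:3, Spawn D:8 → nearest is Spawn C
2 of the 5 points have Spawn D as nearest.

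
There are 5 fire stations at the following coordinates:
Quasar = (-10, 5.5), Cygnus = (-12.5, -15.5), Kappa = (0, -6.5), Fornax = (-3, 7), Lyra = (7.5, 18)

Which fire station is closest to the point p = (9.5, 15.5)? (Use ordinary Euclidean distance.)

Squared Euclidean distances:
d²(p, Quasar) = (9.5−(-10))² + (15.5−5.5)² = 380.25 + 100 = 480.25
d²(p, Cygnus) = (9.5−(-12.5))² + (15.5−(-15.5))² = 484 + 961 = 1445
d²(p, Kappa) = (9.5−0)² + (15.5−(-6.5))² = 90.25 + 484 = 574.25
d²(p, Fornax) = (9.5−(-3))² + (15.5−7)² = 156.25 + 72.25 = 228.5
d²(p, Lyra) = (9.5−7.5)² + (15.5−18)² = 4 + 6.25 = 10.25
Lyra is nearest.

Lyra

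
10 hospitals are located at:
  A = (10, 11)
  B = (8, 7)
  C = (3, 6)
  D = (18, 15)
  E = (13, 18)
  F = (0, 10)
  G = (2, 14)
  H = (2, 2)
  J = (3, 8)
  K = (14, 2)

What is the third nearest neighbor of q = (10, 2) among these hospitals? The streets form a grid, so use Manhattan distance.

H

d(q,A) = |10−10| + |2−11| = 0 + 9 = 9
d(q,B) = |10−8| + |2−7| = 2 + 5 = 7
d(q,C) = |10−3| + |2−6| = 7 + 4 = 11
d(q,D) = |10−18| + |2−15| = 8 + 13 = 21
d(q,E) = |10−13| + |2−18| = 3 + 16 = 19
d(q,F) = |10−0| + |2−10| = 10 + 8 = 18
d(q,G) = |10−2| + |2−14| = 8 + 12 = 20
d(q,H) = |10−2| + |2−2| = 8 + 0 = 8
d(q,J) = |10−3| + |2−8| = 7 + 6 = 13
d(q,K) = |10−14| + |2−2| = 4 + 0 = 4
Sorted ascending: K, B, H, A, … — the third-nearest is H.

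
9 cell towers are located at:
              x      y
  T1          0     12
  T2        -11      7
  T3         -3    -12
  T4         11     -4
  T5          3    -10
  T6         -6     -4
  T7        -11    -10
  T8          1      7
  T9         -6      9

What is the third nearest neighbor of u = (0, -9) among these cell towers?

Compare squared distances (the ordering matches that of the actual distances):
|uT1|² = (0−0)² + (-9−12)² = 0 + 441 = 441
|uT2|² = (0−(-11))² + (-9−7)² = 121 + 256 = 377
|uT3|² = (0−(-3))² + (-9−(-12))² = 9 + 9 = 18
|uT4|² = (0−11)² + (-9−(-4))² = 121 + 25 = 146
|uT5|² = (0−3)² + (-9−(-10))² = 9 + 1 = 10
|uT6|² = (0−(-6))² + (-9−(-4))² = 36 + 25 = 61
|uT7|² = (0−(-11))² + (-9−(-10))² = 121 + 1 = 122
|uT8|² = (0−1)² + (-9−7)² = 1 + 256 = 257
|uT9|² = (0−(-6))² + (-9−9)² = 36 + 324 = 360
Sorted ascending: T5, T3, T6, T7, … — the third-nearest is T6.

T6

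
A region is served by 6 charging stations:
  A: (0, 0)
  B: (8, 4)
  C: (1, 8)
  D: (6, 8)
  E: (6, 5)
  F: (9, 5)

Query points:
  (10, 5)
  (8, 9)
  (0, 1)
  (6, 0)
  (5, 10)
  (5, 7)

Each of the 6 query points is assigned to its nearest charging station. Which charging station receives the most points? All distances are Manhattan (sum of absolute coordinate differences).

(10, 5) — d to each: A:15, B:3, C:12, D:7, E:4, F:1 → nearest is F
(8, 9) — d to each: A:17, B:5, C:8, D:3, E:6, F:5 → nearest is D
(0, 1) — d to each: A:1, B:11, C:8, D:13, E:10, F:13 → nearest is A
(6, 0) — d to each: A:6, B:6, C:13, D:8, E:5, F:8 → nearest is E
(5, 10) — d to each: A:15, B:9, C:6, D:3, E:6, F:9 → nearest is D
(5, 7) — d to each: A:12, B:6, C:5, D:2, E:3, F:6 → nearest is D
Tally — A:1, D:3, E:1, F:1. D captures the most (3).

D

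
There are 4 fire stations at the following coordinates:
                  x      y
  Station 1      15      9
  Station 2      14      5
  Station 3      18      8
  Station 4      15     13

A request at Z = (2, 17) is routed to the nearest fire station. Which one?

Since √ is increasing, it suffices to compare squared distances:
d²(Z, Station 1) = (2−15)² + (17−9)² = 169 + 64 = 233
d²(Z, Station 2) = (2−14)² + (17−5)² = 144 + 144 = 288
d²(Z, Station 3) = (2−18)² + (17−8)² = 256 + 81 = 337
d²(Z, Station 4) = (2−15)² + (17−13)² = 169 + 16 = 185
Station 4 is nearest.

Station 4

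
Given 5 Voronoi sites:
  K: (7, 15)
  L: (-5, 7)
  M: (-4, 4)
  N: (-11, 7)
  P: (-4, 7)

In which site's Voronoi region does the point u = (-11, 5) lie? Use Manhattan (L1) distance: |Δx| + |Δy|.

d(u,K) = |-11−7| + |5−15| = 18 + 10 = 28
d(u,L) = |-11−(-5)| + |5−7| = 6 + 2 = 8
d(u,M) = |-11−(-4)| + |5−4| = 7 + 1 = 8
d(u,N) = |-11−(-11)| + |5−7| = 0 + 2 = 2
d(u,P) = |-11−(-4)| + |5−7| = 7 + 2 = 9
The smallest is to N, so u lies in the Voronoi region of N.

N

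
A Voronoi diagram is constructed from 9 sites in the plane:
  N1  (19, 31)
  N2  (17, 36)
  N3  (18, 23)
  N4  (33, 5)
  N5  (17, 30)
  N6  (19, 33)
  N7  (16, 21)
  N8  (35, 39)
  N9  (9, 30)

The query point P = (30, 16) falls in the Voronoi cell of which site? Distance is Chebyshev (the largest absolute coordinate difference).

N4

d(P,N1) = max(11, 15) = 15
d(P,N2) = max(13, 20) = 20
d(P,N3) = max(12, 7) = 12
d(P,N4) = max(3, 11) = 11
d(P,N5) = max(13, 14) = 14
d(P,N6) = max(11, 17) = 17
d(P,N7) = max(14, 5) = 14
d(P,N8) = max(5, 23) = 23
d(P,N9) = max(21, 14) = 21
The smallest is to N4, so P lies in the Voronoi region of N4.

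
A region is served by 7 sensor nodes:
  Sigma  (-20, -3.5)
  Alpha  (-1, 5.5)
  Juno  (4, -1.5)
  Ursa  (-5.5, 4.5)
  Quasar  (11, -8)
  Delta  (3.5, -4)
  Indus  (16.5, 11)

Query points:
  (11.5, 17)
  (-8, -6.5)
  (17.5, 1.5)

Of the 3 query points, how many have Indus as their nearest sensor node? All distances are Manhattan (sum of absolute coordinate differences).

(11.5, 17) — d to each: Sigma:52, Alpha:24, Juno:26, Ursa:29.5, Quasar:25.5, Delta:29, Indus:11 → nearest is Indus
(-8, -6.5) — d to each: Sigma:15, Alpha:19, Juno:17, Ursa:13.5, Quasar:20.5, Delta:14, Indus:42 → nearest is Ursa
(17.5, 1.5) — d to each: Sigma:42.5, Alpha:22.5, Juno:16.5, Ursa:26, Quasar:16, Delta:19.5, Indus:10.5 → nearest is Indus
2 of the 3 points have Indus as nearest.

2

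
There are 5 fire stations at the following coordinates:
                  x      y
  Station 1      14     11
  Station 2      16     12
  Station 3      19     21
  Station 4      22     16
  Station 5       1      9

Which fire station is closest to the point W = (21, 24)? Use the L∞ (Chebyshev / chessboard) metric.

Station 3

d(W, Station 1) = max(7, 13) = 13
d(W, Station 2) = max(5, 12) = 12
d(W, Station 3) = max(2, 3) = 3
d(W, Station 4) = max(1, 8) = 8
d(W, Station 5) = max(20, 15) = 20
The smallest is to Station 3, so W lies in the Voronoi region of Station 3.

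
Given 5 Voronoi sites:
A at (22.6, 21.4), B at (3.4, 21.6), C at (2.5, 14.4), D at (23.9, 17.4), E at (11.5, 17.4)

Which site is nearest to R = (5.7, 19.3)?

B

Since √ is increasing, it suffices to compare squared distances:
|RA|² = (5.7−22.6)² + (19.3−21.4)² = 285.61 + 4.41 = 290.02
|RB|² = (5.7−3.4)² + (19.3−21.6)² = 5.29 + 5.29 = 10.58
|RC|² = (5.7−2.5)² + (19.3−14.4)² = 10.24 + 24.01 = 34.25
|RD|² = (5.7−23.9)² + (19.3−17.4)² = 331.24 + 3.61 = 334.85
|RE|² = (5.7−11.5)² + (19.3−17.4)² = 33.64 + 3.61 = 37.25
Minimum is at B.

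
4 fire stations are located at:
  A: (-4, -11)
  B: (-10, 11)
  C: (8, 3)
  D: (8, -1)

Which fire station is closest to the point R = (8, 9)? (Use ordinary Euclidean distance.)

C

Squared Euclidean distances:
|RA|² = (8−(-4))² + (9−(-11))² = 144 + 400 = 544
|RB|² = (8−(-10))² + (9−11)² = 324 + 4 = 328
|RC|² = (8−8)² + (9−3)² = 0 + 36 = 36
|RD|² = (8−8)² + (9−(-1))² = 0 + 100 = 100
The smallest is to C, so R lies in the Voronoi region of C.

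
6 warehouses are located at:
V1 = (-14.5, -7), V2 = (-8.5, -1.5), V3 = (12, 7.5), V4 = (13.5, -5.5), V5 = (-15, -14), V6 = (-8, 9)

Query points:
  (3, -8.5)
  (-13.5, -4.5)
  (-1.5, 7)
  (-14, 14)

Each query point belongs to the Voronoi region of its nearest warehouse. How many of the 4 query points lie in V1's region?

1

(3, -8.5) — d² to each: V1:308.5, V2:181.25, V3:337, V4:119.25, V5:354.25, V6:427.25 → nearest is V4
(-13.5, -4.5) — d² to each: V1:7.25, V2:34, V3:794.25, V4:730, V5:92.5, V6:212.5 → nearest is V1
(-1.5, 7) — d² to each: V1:365, V2:121.25, V3:182.5, V4:381.25, V5:623.25, V6:46.25 → nearest is V6
(-14, 14) — d² to each: V1:441.25, V2:270.5, V3:718.25, V4:1136.5, V5:785, V6:61 → nearest is V6
1 of the 4 points has V1 as nearest.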